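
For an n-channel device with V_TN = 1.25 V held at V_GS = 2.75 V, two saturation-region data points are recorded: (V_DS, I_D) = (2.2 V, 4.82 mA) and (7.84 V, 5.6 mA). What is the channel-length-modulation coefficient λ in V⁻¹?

λ = 0.0306 V⁻¹

With V_GS fixed, I_D ∝ (1 + λ V_DS) in saturation, so I_D2/I_D1 = (1 + λ V_DS2)/(1 + λ V_DS1).
5.6/4.82 = 1.162 = (1 + 7.84 λ)/(1 + 2.2 λ).
Solving: λ (I_D1 V_DS2 − I_D2 V_DS1) = I_D2 − I_D1, so λ = (5.6 − 4.82) / (4.82 × 7.84 − 5.6 × 2.2) = 0.78 / 25.5 = 0.0306 V⁻¹.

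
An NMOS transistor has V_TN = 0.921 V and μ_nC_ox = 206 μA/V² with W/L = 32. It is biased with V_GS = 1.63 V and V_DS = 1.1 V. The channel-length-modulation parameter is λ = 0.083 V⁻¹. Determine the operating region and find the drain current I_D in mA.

k_n = μ_nC_ox · (W/L) = 6.592 mA/V².
V_ov = V_GS − V_TN = 1.63 − 0.921 = 0.709 V.
Since V_DS = 1.1 V ≥ V_ov = 0.709 V, the device is in saturation.
I_D = ½ k_n V_ov² (1 + λ V_DS) = 0.5 × 6.592 × 0.709² × (1 + 0.083 × 1.1) = 1.81 mA.

Saturation; I_D = 1.81 mA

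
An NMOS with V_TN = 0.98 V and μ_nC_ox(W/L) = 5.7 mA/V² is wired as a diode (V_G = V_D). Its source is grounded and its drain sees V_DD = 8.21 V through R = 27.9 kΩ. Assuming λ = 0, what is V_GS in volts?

With gate tied to drain, V_GS = V_DS ≥ V_GS − V_TN, so the device is in saturation.
KCL at the drain: ½ k_n (V_GS − V_TN)² = (V_DD − V_GS)/R.
Let x = V_GS − 0.98. Then 79.5 x² + x − 7.23 = 0, giving x = 0.295 V (positive root), so V_GS = 1.28 V.
I_D = (V_DD − V_GS)/R = (8.21 − 1.28) / 27.9 = 0.249 mA.

V_GS = 1.28 V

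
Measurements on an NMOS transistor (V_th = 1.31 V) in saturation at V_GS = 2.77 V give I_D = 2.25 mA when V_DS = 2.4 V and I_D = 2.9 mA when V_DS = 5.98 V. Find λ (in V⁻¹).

λ = 0.100 V⁻¹

With V_GS fixed, I_D ∝ (1 + λ V_DS) in saturation, so I_D2/I_D1 = (1 + λ V_DS2)/(1 + λ V_DS1).
2.9/2.25 = 1.289 = (1 + 5.98 λ)/(1 + 2.4 λ).
Solving: λ (I_D1 V_DS2 − I_D2 V_DS1) = I_D2 − I_D1, so λ = (2.9 − 2.25) / (2.25 × 5.98 − 2.9 × 2.4) = 0.65 / 6.5 = 0.1 V⁻¹.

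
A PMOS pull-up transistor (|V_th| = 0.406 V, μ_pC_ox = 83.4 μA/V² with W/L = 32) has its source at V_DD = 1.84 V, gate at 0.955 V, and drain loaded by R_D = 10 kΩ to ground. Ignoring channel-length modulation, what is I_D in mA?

V_SG = V_DD − V_G = 1.84 − 0.955 = 0.885 V, so V_ov = 0.885 − 0.406 = 0.479 V.
k_p = μ_pC_ox · (W/L) = 2.669 mA/V².
Assume saturation: I_D = ½ k_p V_ov² = 0.5 × 2.669 × 0.479² = 0.306 mA, giving V_SD = V_DD − I_D R_D = 1.84 − 0.306 × 10 = -1.22 V.
But -1.22 V < V_ov = 0.479 V, so the device is actually in triode.
In triode I_D = k_p[V_ov V_SD − ½ V_SD²] and I_D = (V_DD − V_SD)/R_D. Equating: 13.3 V_SD² − 13.78 V_SD + 1.84 = 0, giving V_SD = 0.158 V (the root below V_ov).
I_D = (1.84 − 0.158) / 10 = 0.168 mA.

I_D = 0.168 mA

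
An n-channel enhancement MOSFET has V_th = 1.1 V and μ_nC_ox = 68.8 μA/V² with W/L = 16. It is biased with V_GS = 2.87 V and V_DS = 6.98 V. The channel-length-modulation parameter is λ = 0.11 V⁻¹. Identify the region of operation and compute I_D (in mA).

k_n = μ_nC_ox · (W/L) = 1.101 mA/V².
V_ov = V_GS − V_th = 2.87 − 1.1 = 1.77 V.
Since V_DS = 6.98 V ≥ V_ov = 1.77 V, the device is in saturation.
I_D = ½ k_n V_ov² (1 + λ V_DS) = 0.5 × 1.101 × 1.77² × (1 + 0.11 × 6.98) = 3.05 mA.

Saturation; I_D = 3.05 mA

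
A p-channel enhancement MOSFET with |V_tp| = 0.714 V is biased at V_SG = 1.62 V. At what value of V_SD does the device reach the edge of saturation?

V_SD,sat = 0.906 V

The boundary between triode and saturation is V_SD = V_SG − |V_tp| = V_ov.
V_ov = 1.62 − 0.714 = 0.906 V.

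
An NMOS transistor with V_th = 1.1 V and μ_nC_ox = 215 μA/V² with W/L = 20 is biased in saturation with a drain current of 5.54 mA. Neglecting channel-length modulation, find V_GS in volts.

k_n = μ_nC_ox · (W/L) = 4.3 mA/V².
In saturation I_D = ½ k_n (V_GS − V_th)², so V_GS − V_th = √(2 I_D / k_n) = √(2 × 5.54 / 4.3) = 1.61 V.
V_GS = 1.1 + 1.61 = 2.71 V.

V_GS = 2.71 V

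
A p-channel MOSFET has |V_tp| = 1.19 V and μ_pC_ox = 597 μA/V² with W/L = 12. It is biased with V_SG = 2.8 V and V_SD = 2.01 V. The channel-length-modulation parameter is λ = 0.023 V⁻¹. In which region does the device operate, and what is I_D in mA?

Saturation; I_D = 9.71 mA

k_p = μ_pC_ox · (W/L) = 7.164 mA/V².
V_ov = V_SG − |V_tp| = 2.8 − 1.19 = 1.61 V.
Since V_SD = 2.01 V ≥ V_ov = 1.61 V, the device is in saturation.
I_D = ½ k_p V_ov² (1 + λ V_SD) = 0.5 × 7.164 × 1.61² × (1 + 0.023 × 2.01) = 9.71 mA.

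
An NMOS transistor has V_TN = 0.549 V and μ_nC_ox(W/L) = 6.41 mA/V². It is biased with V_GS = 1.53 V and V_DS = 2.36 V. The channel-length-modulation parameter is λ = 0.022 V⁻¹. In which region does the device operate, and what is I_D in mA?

Saturation; I_D = 3.24 mA

V_ov = V_GS − V_TN = 1.53 − 0.549 = 0.981 V.
Since V_DS = 2.36 V ≥ V_ov = 0.981 V, the device is in saturation.
I_D = ½ k_n V_ov² (1 + λ V_DS) = 0.5 × 6.41 × 0.981² × (1 + 0.022 × 2.36) = 3.24 mA.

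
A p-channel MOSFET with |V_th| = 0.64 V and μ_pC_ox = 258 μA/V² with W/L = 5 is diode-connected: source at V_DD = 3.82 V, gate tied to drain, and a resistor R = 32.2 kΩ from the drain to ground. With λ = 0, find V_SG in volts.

With gate tied to drain, V_SG = V_SD ≥ V_SG − |V_th|, so the device is in saturation.
k_p = μ_pC_ox · (W/L) = 1.29 mA/V².
KCL at the drain: ½ k_p (V_SG − |V_th|)² = (V_DD − V_SG)/R.
Let x = V_SG − 0.64. Then 20.8 x² + x − 3.18 = 0, giving x = 0.368 V (positive root), so V_SG = 1.01 V.
I_D = (V_DD − V_SG)/R = (3.82 − 1.01) / 32.2 = 0.0873 mA.

V_SG = 1.01 V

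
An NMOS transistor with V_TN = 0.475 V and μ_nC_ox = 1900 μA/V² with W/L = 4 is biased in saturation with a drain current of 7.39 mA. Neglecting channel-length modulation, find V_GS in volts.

k_n = μ_nC_ox · (W/L) = 7.6 mA/V².
In saturation I_D = ½ k_n (V_GS − V_TN)², so V_GS − V_TN = √(2 I_D / k_n) = √(2 × 7.39 / 7.6) = 1.39 V.
V_GS = 0.475 + 1.39 = 1.87 V.

V_GS = 1.87 V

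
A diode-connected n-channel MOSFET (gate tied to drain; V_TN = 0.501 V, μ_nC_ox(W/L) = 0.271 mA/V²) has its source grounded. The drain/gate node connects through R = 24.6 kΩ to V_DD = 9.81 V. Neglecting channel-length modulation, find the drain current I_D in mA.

With gate tied to drain, V_GS = V_DS ≥ V_GS − V_TN, so the device is in saturation.
KCL at the drain: ½ k_n (V_GS − V_TN)² = (V_DD − V_GS)/R.
Let x = V_GS − 0.501. Then 3.33 x² + x − 9.309 = 0, giving x = 1.53 V (positive root), so V_GS = 2.03 V.
I_D = (V_DD − V_GS)/R = (9.81 − 2.03) / 24.6 = 0.316 mA.

I_D = 0.316 mA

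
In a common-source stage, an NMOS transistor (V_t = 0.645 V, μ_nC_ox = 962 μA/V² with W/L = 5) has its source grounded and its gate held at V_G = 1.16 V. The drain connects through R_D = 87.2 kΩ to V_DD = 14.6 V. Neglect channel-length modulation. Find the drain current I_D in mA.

V_GS = V_G = 1.16 V, so V_ov = 1.16 − 0.645 = 0.515 V.
k_n = μ_nC_ox · (W/L) = 4.81 mA/V².
Assume saturation: I_D = ½ k_n V_ov² = 0.5 × 4.81 × 0.515² = 0.638 mA, giving V_DS = V_DD − I_D R_D = 14.6 − 0.638 × 87.2 = -41 V.
But -41 V < V_ov = 0.515 V, so the device is actually in triode.
In triode I_D = k_n[V_ov V_DS − ½ V_DS²] and I_D = (V_DD − V_DS)/R_D. Equating: 210 V_DS² − 217 V_DS + 14.6 = 0, giving V_DS = 0.0723 V (the root below V_ov).
I_D = (14.6 − 0.0723) / 87.2 = 0.167 mA.

I_D = 0.167 mA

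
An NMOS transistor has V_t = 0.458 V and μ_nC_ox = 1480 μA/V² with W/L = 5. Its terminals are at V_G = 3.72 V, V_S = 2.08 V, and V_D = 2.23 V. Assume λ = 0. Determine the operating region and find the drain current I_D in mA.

Triode; I_D = 1.23 mA

V_GS = V_G − V_S = 3.72 − 2.08 = 1.64 V; V_DS = V_D − V_S = 2.23 − 2.08 = 0.15 V.
k_n = μ_nC_ox · (W/L) = 7.4 mA/V².
V_ov = V_GS − V_t = 1.64 − 0.458 = 1.18 V.
Since V_DS = 0.15 V < V_ov = 1.18 V, the device is in the triode region.
I_D = k_n [V_ov · V_DS − ½ V_DS²] = 7.4 × [1.18 × 0.15 − 0.5 × 0.15²] = 1.23 mA.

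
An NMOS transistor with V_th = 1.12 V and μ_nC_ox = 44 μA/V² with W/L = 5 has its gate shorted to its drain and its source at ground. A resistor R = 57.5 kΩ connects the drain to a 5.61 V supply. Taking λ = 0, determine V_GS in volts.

V_GS = 1.89 V

With gate tied to drain, V_GS = V_DS ≥ V_GS − V_th, so the device is in saturation.
k_n = μ_nC_ox · (W/L) = 0.22 mA/V².
KCL at the drain: ½ k_n (V_GS − V_th)² = (V_DD − V_GS)/R.
Let x = V_GS − 1.12. Then 6.33 x² + x − 4.49 = 0, giving x = 0.767 V (positive root), so V_GS = 1.89 V.
I_D = (V_DD − V_GS)/R = (5.61 − 1.89) / 57.5 = 0.0647 mA.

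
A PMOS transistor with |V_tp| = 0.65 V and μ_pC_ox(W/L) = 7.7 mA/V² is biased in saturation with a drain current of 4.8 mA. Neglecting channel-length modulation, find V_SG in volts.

In saturation I_D = ½ k_p (V_SG − |V_tp|)², so V_SG − |V_tp| = √(2 I_D / k_p) = √(2 × 4.8 / 7.7) = 1.12 V.
V_SG = 0.65 + 1.12 = 1.77 V.

V_SG = 1.77 V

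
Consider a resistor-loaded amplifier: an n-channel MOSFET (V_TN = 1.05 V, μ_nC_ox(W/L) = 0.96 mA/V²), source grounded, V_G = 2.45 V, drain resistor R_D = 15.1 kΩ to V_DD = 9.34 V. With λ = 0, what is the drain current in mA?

I_D = 0.583 mA

V_GS = V_G = 2.45 V, so V_ov = 2.45 − 1.05 = 1.4 V.
Assume saturation: I_D = ½ k_n V_ov² = 0.5 × 0.96 × 1.4² = 0.941 mA, giving V_DS = V_DD − I_D R_D = 9.34 − 0.941 × 15.1 = -4.87 V.
But -4.87 V < V_ov = 1.4 V, so the device is actually in triode.
In triode I_D = k_n[V_ov V_DS − ½ V_DS²] and I_D = (V_DD − V_DS)/R_D. Equating: 7.25 V_DS² − 21.29 V_DS + 9.34 = 0, giving V_DS = 0.537 V (the root below V_ov).
I_D = (9.34 − 0.537) / 15.1 = 0.583 mA.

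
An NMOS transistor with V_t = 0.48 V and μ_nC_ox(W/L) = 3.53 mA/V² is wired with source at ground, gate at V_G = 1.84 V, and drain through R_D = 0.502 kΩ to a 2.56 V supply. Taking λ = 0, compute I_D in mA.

V_GS = V_G = 1.84 V, so V_ov = 1.84 − 0.48 = 1.36 V.
Assume saturation: I_D = ½ k_n V_ov² = 0.5 × 3.53 × 1.36² = 3.26 mA, giving V_DS = V_DD − I_D R_D = 2.56 − 3.26 × 0.502 = 0.921 V.
But 0.921 V < V_ov = 1.36 V, so the device is actually in triode.
In triode I_D = k_n[V_ov V_DS − ½ V_DS²] and I_D = (V_DD − V_DS)/R_D. Equating: 0.886 V_DS² − 3.41 V_DS + 2.56 = 0, giving V_DS = 1.02 V (the root below V_ov).
I_D = (2.56 − 1.02) / 0.502 = 3.06 mA.

I_D = 3.06 mA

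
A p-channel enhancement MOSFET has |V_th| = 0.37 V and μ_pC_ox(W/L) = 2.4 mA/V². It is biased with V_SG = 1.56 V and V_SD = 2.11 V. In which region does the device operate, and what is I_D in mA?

V_ov = V_SG − |V_th| = 1.56 − 0.37 = 1.19 V.
Since V_SD = 2.11 V ≥ V_ov = 1.19 V, the device is in saturation.
I_D = ½ k_p V_ov² = 0.5 × 2.4 × 1.19² = 1.7 mA.

Saturation; I_D = 1.70 mA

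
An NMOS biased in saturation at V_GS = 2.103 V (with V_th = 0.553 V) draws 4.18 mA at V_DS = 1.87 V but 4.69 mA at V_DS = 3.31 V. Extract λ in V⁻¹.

λ = 0.101 V⁻¹

With V_GS fixed, I_D ∝ (1 + λ V_DS) in saturation, so I_D2/I_D1 = (1 + λ V_DS2)/(1 + λ V_DS1).
4.69/4.18 = 1.122 = (1 + 3.31 λ)/(1 + 1.87 λ).
Solving: λ (I_D1 V_DS2 − I_D2 V_DS1) = I_D2 − I_D1, so λ = (4.69 − 4.18) / (4.18 × 3.31 − 4.69 × 1.87) = 0.51 / 5.07 = 0.101 V⁻¹.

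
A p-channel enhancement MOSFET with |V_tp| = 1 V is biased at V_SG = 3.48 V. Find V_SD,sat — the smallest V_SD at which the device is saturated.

The boundary between triode and saturation is V_SD = V_SG − |V_tp| = V_ov.
V_ov = 3.48 − 1 = 2.48 V.

V_SD,sat = 2.48 V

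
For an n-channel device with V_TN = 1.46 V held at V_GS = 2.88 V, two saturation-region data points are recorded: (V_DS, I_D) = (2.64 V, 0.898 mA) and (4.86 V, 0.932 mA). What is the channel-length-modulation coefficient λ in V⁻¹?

λ = 0.0179 V⁻¹

With V_GS fixed, I_D ∝ (1 + λ V_DS) in saturation, so I_D2/I_D1 = (1 + λ V_DS2)/(1 + λ V_DS1).
0.932/0.898 = 1.038 = (1 + 4.86 λ)/(1 + 2.64 λ).
Solving: λ (I_D1 V_DS2 − I_D2 V_DS1) = I_D2 − I_D1, so λ = (0.932 − 0.898) / (0.898 × 4.86 − 0.932 × 2.64) = 0.034 / 1.9 = 0.0179 V⁻¹.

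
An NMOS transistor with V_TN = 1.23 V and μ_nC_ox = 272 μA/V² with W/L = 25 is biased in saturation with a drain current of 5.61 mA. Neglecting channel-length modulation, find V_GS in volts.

k_n = μ_nC_ox · (W/L) = 6.8 mA/V².
In saturation I_D = ½ k_n (V_GS − V_TN)², so V_GS − V_TN = √(2 I_D / k_n) = √(2 × 5.61 / 6.8) = 1.28 V.
V_GS = 1.23 + 1.28 = 2.51 V.

V_GS = 2.51 V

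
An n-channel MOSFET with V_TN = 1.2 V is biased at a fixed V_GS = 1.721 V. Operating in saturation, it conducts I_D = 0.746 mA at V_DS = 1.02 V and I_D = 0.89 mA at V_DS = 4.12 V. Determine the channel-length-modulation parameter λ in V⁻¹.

With V_GS fixed, I_D ∝ (1 + λ V_DS) in saturation, so I_D2/I_D1 = (1 + λ V_DS2)/(1 + λ V_DS1).
0.89/0.746 = 1.193 = (1 + 4.12 λ)/(1 + 1.02 λ).
Solving: λ (I_D1 V_DS2 − I_D2 V_DS1) = I_D2 − I_D1, so λ = (0.89 − 0.746) / (0.746 × 4.12 − 0.89 × 1.02) = 0.144 / 2.17 = 0.0665 V⁻¹.

λ = 0.0665 V⁻¹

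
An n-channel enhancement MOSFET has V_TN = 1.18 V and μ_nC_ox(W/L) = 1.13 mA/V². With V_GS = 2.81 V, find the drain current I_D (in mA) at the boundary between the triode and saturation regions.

I_D = 1.50 mA

At the boundary V_DS = V_ov = V_GS − V_TN = 2.81 − 1.18 = 1.63 V.
I_D = ½ k_n V_ov² = 0.5 × 1.13 × 1.63² = 1.5 mA.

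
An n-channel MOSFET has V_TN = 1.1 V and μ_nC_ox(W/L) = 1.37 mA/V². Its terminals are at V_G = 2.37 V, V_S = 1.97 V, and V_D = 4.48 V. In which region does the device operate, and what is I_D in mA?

V_GS = V_G − V_S = 2.37 − 1.97 = 0.4 V; V_DS = V_D − V_S = 4.48 − 1.97 = 2.51 V.
V_GS = 0.4 V < V_TN = 1.1 V, so the transistor is in cutoff.

Cutoff; I_D = 0 mA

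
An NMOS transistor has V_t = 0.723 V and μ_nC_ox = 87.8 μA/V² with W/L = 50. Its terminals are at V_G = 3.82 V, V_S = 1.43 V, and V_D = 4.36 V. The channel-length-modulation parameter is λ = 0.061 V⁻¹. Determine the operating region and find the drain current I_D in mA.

V_GS = V_G − V_S = 3.82 − 1.43 = 2.39 V; V_DS = V_D − V_S = 4.36 − 1.43 = 2.93 V.
k_n = μ_nC_ox · (W/L) = 4.39 mA/V².
V_ov = V_GS − V_t = 2.39 − 0.723 = 1.67 V.
Since V_DS = 2.93 V ≥ V_ov = 1.67 V, the device is in saturation.
I_D = ½ k_n V_ov² (1 + λ V_DS) = 0.5 × 4.39 × 1.67² × (1 + 0.061 × 2.93) = 7.19 mA.

Saturation; I_D = 7.19 mA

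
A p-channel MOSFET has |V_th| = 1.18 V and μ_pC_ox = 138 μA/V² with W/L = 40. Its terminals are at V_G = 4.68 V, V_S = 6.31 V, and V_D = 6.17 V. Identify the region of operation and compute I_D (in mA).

Triode; I_D = 0.294 mA

V_SG = V_S − V_G = 6.31 − 4.68 = 1.63 V; V_SD = V_S − V_D = 6.31 − 6.17 = 0.14 V.
k_p = μ_pC_ox · (W/L) = 5.52 mA/V².
V_ov = V_SG − |V_th| = 1.63 − 1.18 = 0.45 V.
Since V_SD = 0.14 V < V_ov = 0.45 V, the device is in the triode region.
I_D = k_p [V_ov · V_SD − ½ V_SD²] = 5.52 × [0.45 × 0.14 − 0.5 × 0.14²] = 0.294 mA.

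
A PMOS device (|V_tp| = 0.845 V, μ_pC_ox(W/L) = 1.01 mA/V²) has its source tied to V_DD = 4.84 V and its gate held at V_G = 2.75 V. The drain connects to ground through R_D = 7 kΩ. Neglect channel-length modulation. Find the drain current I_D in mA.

V_SG = V_DD − V_G = 4.84 − 2.75 = 2.09 V, so V_ov = 2.09 − 0.845 = 1.24 V.
Assume saturation: I_D = ½ k_p V_ov² = 0.5 × 1.01 × 1.24² = 0.783 mA, giving V_SD = V_DD − I_D R_D = 4.84 − 0.783 × 7 = -0.639 V.
But -0.639 V < V_ov = 1.24 V, so the device is actually in triode.
In triode I_D = k_p[V_ov V_SD − ½ V_SD²] and I_D = (V_DD − V_SD)/R_D. Equating: 3.54 V_SD² − 9.802 V_SD + 4.84 = 0, giving V_SD = 0.643 V (the root below V_ov).
I_D = (4.84 − 0.643) / 7 = 0.6 mA.

I_D = 0.600 mA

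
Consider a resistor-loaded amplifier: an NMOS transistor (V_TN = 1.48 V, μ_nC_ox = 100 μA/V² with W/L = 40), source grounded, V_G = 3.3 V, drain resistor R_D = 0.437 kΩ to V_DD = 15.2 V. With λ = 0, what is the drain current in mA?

V_GS = V_G = 3.3 V, so V_ov = 3.3 − 1.48 = 1.82 V.
k_n = μ_nC_ox · (W/L) = 4 mA/V².
Assume saturation: I_D = ½ k_n V_ov² = 0.5 × 4 × 1.82² = 6.62 mA, giving V_DS = V_DD − I_D R_D = 15.2 − 6.62 × 0.437 = 12.3 V.
V_DS = 12.3 V ≥ V_ov = 1.82 V, confirming saturation.

I_D = 6.62 mA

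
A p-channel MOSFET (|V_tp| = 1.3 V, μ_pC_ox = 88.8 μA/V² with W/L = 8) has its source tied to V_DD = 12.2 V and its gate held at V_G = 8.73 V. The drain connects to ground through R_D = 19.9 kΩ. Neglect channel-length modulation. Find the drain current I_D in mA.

V_SG = V_DD − V_G = 12.2 − 8.73 = 3.47 V, so V_ov = 3.47 − 1.3 = 2.17 V.
k_p = μ_pC_ox · (W/L) = 0.7104 mA/V².
Assume saturation: I_D = ½ k_p V_ov² = 0.5 × 0.7104 × 2.17² = 1.67 mA, giving V_SD = V_DD − I_D R_D = 12.2 − 1.67 × 19.9 = -21.1 V.
But -21.1 V < V_ov = 2.17 V, so the device is actually in triode.
In triode I_D = k_p[V_ov V_SD − ½ V_SD²] and I_D = (V_DD − V_SD)/R_D. Equating: 7.07 V_SD² − 31.68 V_SD + 12.2 = 0, giving V_SD = 0.426 V (the root below V_ov).
I_D = (12.2 − 0.426) / 19.9 = 0.592 mA.

I_D = 0.592 mA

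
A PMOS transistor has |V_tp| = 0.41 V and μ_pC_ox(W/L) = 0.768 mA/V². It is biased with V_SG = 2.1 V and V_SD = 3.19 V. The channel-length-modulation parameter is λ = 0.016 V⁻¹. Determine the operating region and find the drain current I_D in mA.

V_ov = V_SG − |V_tp| = 2.1 − 0.41 = 1.69 V.
Since V_SD = 3.19 V ≥ V_ov = 1.69 V, the device is in saturation.
I_D = ½ k_p V_ov² (1 + λ V_SD) = 0.5 × 0.768 × 1.69² × (1 + 0.016 × 3.19) = 1.15 mA.

Saturation; I_D = 1.15 mA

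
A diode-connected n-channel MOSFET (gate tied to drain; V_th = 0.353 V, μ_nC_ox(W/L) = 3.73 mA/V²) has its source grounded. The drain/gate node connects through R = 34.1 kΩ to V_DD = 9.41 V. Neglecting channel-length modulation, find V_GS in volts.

V_GS = 0.723 V

With gate tied to drain, V_GS = V_DS ≥ V_GS − V_th, so the device is in saturation.
KCL at the drain: ½ k_n (V_GS − V_th)² = (V_DD − V_GS)/R.
Let x = V_GS − 0.353. Then 63.6 x² + x − 9.057 = 0, giving x = 0.37 V (positive root), so V_GS = 0.723 V.
I_D = (V_DD − V_GS)/R = (9.41 − 0.723) / 34.1 = 0.255 mA.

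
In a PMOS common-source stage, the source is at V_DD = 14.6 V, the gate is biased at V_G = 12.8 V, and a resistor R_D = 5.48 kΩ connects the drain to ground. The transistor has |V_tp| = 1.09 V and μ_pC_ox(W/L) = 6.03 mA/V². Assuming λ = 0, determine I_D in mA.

I_D = 1.52 mA

V_SG = V_DD − V_G = 14.6 − 12.8 = 1.8 V, so V_ov = 1.8 − 1.09 = 0.71 V.
Assume saturation: I_D = ½ k_p V_ov² = 0.5 × 6.03 × 0.71² = 1.52 mA, giving V_SD = V_DD − I_D R_D = 14.6 − 1.52 × 5.48 = 6.27 V.
V_SD = 6.27 V ≥ V_ov = 0.71 V, confirming saturation.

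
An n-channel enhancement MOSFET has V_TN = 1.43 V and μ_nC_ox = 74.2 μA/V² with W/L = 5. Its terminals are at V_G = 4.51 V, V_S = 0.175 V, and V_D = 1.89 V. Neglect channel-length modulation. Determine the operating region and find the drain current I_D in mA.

V_GS = V_G − V_S = 4.51 − 0.175 = 4.33 V; V_DS = V_D − V_S = 1.89 − 0.175 = 1.71 V.
k_n = μ_nC_ox · (W/L) = 0.371 mA/V².
V_ov = V_GS − V_TN = 4.33 − 1.43 = 2.91 V.
Since V_DS = 1.71 V < V_ov = 2.91 V, the device is in the triode region.
I_D = k_n [V_ov · V_DS − ½ V_DS²] = 0.371 × [2.91 × 1.71 − 0.5 × 1.71²] = 1.3 mA.

Triode; I_D = 1.30 mA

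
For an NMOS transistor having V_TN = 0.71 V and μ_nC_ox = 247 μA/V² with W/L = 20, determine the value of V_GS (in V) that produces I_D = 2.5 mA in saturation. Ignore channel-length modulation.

V_GS = 1.72 V

k_n = μ_nC_ox · (W/L) = 4.94 mA/V².
In saturation I_D = ½ k_n (V_GS − V_TN)², so V_GS − V_TN = √(2 I_D / k_n) = √(2 × 2.5 / 4.94) = 1.01 V.
V_GS = 0.71 + 1.01 = 1.72 V.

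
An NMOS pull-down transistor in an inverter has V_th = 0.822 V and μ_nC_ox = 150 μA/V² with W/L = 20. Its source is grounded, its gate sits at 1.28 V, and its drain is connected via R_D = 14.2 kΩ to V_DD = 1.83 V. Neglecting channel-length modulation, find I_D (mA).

I_D = 0.122 mA

V_GS = V_G = 1.28 V, so V_ov = 1.28 − 0.822 = 0.458 V.
k_n = μ_nC_ox · (W/L) = 3 mA/V².
Assume saturation: I_D = ½ k_n V_ov² = 0.5 × 3 × 0.458² = 0.315 mA, giving V_DS = V_DD − I_D R_D = 1.83 − 0.315 × 14.2 = -2.64 V.
But -2.64 V < V_ov = 0.458 V, so the device is actually in triode.
In triode I_D = k_n[V_ov V_DS − ½ V_DS²] and I_D = (V_DD − V_DS)/R_D. Equating: 21.3 V_DS² − 20.51 V_DS + 1.83 = 0, giving V_DS = 0.0995 V (the root below V_ov).
I_D = (1.83 − 0.0995) / 14.2 = 0.122 mA.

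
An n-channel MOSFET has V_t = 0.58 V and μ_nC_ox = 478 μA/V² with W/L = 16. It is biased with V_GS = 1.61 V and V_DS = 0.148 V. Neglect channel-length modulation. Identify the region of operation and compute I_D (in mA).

Triode; I_D = 1.08 mA

k_n = μ_nC_ox · (W/L) = 7.648 mA/V².
V_ov = V_GS − V_t = 1.61 − 0.58 = 1.03 V.
Since V_DS = 0.148 V < V_ov = 1.03 V, the device is in the triode region.
I_D = k_n [V_ov · V_DS − ½ V_DS²] = 7.648 × [1.03 × 0.148 − 0.5 × 0.148²] = 1.08 mA.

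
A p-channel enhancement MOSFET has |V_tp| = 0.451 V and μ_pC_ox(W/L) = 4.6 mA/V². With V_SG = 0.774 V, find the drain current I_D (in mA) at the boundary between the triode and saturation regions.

I_D = 0.240 mA

At the boundary V_SD = V_ov = V_SG − |V_tp| = 0.774 − 0.451 = 0.323 V.
I_D = ½ k_p V_ov² = 0.5 × 4.6 × 0.323² = 0.24 mA.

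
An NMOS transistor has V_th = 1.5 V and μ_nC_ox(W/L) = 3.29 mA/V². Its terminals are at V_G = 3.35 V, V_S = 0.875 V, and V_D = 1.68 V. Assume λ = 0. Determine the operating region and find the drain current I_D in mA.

V_GS = V_G − V_S = 3.35 − 0.875 = 2.48 V; V_DS = V_D − V_S = 1.68 − 0.875 = 0.805 V.
V_ov = V_GS − V_th = 2.48 − 1.5 = 0.975 V.
Since V_DS = 0.805 V < V_ov = 0.975 V, the device is in the triode region.
I_D = k_n [V_ov · V_DS − ½ V_DS²] = 3.29 × [0.975 × 0.805 − 0.5 × 0.805²] = 1.52 mA.

Triode; I_D = 1.52 mA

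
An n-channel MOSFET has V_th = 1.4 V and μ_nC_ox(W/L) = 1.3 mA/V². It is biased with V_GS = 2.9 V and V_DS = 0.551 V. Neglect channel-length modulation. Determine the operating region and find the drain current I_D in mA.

Triode; I_D = 0.877 mA

V_ov = V_GS − V_th = 2.9 − 1.4 = 1.5 V.
Since V_DS = 0.551 V < V_ov = 1.5 V, the device is in the triode region.
I_D = k_n [V_ov · V_DS − ½ V_DS²] = 1.3 × [1.5 × 0.551 − 0.5 × 0.551²] = 0.877 mA.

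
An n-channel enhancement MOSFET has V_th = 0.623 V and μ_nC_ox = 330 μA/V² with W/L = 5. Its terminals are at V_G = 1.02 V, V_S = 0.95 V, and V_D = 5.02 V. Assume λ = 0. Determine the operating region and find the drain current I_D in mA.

Cutoff; I_D = 0 mA

V_GS = V_G − V_S = 1.02 − 0.95 = 0.07 V; V_DS = V_D − V_S = 5.02 − 0.95 = 4.07 V.
V_GS = 0.07 V < V_th = 0.623 V, so the transistor is in cutoff.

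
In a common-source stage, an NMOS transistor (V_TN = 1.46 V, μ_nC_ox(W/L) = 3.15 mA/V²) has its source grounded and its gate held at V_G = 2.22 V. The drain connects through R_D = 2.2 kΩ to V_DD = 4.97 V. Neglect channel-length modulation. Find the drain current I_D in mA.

I_D = 0.910 mA

V_GS = V_G = 2.22 V, so V_ov = 2.22 − 1.46 = 0.76 V.
Assume saturation: I_D = ½ k_n V_ov² = 0.5 × 3.15 × 0.76² = 0.91 mA, giving V_DS = V_DD − I_D R_D = 4.97 − 0.91 × 2.2 = 2.97 V.
V_DS = 2.97 V ≥ V_ov = 0.76 V, confirming saturation.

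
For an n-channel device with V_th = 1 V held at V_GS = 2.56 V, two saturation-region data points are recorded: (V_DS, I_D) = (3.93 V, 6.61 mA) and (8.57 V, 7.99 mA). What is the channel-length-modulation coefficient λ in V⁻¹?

λ = 0.0547 V⁻¹

With V_GS fixed, I_D ∝ (1 + λ V_DS) in saturation, so I_D2/I_D1 = (1 + λ V_DS2)/(1 + λ V_DS1).
7.99/6.61 = 1.209 = (1 + 8.57 λ)/(1 + 3.93 λ).
Solving: λ (I_D1 V_DS2 − I_D2 V_DS1) = I_D2 − I_D1, so λ = (7.99 − 6.61) / (6.61 × 8.57 − 7.99 × 3.93) = 1.38 / 25.2 = 0.0547 V⁻¹.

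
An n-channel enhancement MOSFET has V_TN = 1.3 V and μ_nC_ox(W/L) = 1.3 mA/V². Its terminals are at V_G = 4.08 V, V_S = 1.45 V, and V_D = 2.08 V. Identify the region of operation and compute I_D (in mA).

Triode; I_D = 0.831 mA

V_GS = V_G − V_S = 4.08 − 1.45 = 2.63 V; V_DS = V_D − V_S = 2.08 − 1.45 = 0.63 V.
V_ov = V_GS − V_TN = 2.63 − 1.3 = 1.33 V.
Since V_DS = 0.63 V < V_ov = 1.33 V, the device is in the triode region.
I_D = k_n [V_ov · V_DS − ½ V_DS²] = 1.3 × [1.33 × 0.63 − 0.5 × 0.63²] = 0.831 mA.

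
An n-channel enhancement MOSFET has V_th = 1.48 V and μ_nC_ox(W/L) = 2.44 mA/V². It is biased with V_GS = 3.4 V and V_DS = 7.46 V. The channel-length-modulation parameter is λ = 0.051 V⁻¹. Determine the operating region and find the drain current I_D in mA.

V_ov = V_GS − V_th = 3.4 − 1.48 = 1.92 V.
Since V_DS = 7.46 V ≥ V_ov = 1.92 V, the device is in saturation.
I_D = ½ k_n V_ov² (1 + λ V_DS) = 0.5 × 2.44 × 1.92² × (1 + 0.051 × 7.46) = 6.21 mA.

Saturation; I_D = 6.21 mA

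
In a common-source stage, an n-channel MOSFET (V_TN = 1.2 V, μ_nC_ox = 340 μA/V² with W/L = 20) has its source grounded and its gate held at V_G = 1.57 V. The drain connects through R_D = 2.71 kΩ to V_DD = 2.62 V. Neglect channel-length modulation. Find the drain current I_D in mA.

I_D = 0.465 mA

V_GS = V_G = 1.57 V, so V_ov = 1.57 − 1.2 = 0.37 V.
k_n = μ_nC_ox · (W/L) = 6.8 mA/V².
Assume saturation: I_D = ½ k_n V_ov² = 0.5 × 6.8 × 0.37² = 0.465 mA, giving V_DS = V_DD − I_D R_D = 2.62 − 0.465 × 2.71 = 1.36 V.
V_DS = 1.36 V ≥ V_ov = 0.37 V, confirming saturation.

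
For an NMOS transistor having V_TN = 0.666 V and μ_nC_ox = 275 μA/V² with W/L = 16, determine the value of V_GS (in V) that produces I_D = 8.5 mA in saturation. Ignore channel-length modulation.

V_GS = 2.63 V

k_n = μ_nC_ox · (W/L) = 4.4 mA/V².
In saturation I_D = ½ k_n (V_GS − V_TN)², so V_GS − V_TN = √(2 I_D / k_n) = √(2 × 8.5 / 4.4) = 1.97 V.
V_GS = 0.666 + 1.97 = 2.63 V.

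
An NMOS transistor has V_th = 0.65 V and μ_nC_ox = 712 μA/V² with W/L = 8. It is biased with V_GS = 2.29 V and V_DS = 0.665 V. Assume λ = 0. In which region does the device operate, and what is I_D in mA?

k_n = μ_nC_ox · (W/L) = 5.696 mA/V².
V_ov = V_GS − V_th = 2.29 − 0.65 = 1.64 V.
Since V_DS = 0.665 V < V_ov = 1.64 V, the device is in the triode region.
I_D = k_n [V_ov · V_DS − ½ V_DS²] = 5.696 × [1.64 × 0.665 − 0.5 × 0.665²] = 4.95 mA.

Triode; I_D = 4.95 mA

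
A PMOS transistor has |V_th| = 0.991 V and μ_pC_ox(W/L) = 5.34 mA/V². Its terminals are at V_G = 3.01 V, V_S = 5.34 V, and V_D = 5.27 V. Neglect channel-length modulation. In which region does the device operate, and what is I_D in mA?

Triode; I_D = 0.487 mA

V_SG = V_S − V_G = 5.34 − 3.01 = 2.33 V; V_SD = V_S − V_D = 5.34 − 5.27 = 0.07 V.
V_ov = V_SG − |V_th| = 2.33 − 0.991 = 1.34 V.
Since V_SD = 0.07 V < V_ov = 1.34 V, the device is in the triode region.
I_D = k_p [V_ov · V_SD − ½ V_SD²] = 5.34 × [1.34 × 0.07 − 0.5 × 0.07²] = 0.487 mA.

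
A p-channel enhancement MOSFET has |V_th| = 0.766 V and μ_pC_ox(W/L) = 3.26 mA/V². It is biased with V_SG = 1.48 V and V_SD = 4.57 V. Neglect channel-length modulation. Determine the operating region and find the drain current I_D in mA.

V_ov = V_SG − |V_th| = 1.48 − 0.766 = 0.714 V.
Since V_SD = 4.57 V ≥ V_ov = 0.714 V, the device is in saturation.
I_D = ½ k_p V_ov² = 0.5 × 3.26 × 0.714² = 0.831 mA.

Saturation; I_D = 0.831 mA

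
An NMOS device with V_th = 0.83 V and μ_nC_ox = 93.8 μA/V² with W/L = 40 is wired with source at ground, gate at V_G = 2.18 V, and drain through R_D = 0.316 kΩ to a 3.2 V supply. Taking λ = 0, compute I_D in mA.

V_GS = V_G = 2.18 V, so V_ov = 2.18 − 0.83 = 1.35 V.
k_n = μ_nC_ox · (W/L) = 3.752 mA/V².
Assume saturation: I_D = ½ k_n V_ov² = 0.5 × 3.752 × 1.35² = 3.42 mA, giving V_DS = V_DD − I_D R_D = 3.2 − 3.42 × 0.316 = 2.12 V.
V_DS = 2.12 V ≥ V_ov = 1.35 V, confirming saturation.

I_D = 3.42 mA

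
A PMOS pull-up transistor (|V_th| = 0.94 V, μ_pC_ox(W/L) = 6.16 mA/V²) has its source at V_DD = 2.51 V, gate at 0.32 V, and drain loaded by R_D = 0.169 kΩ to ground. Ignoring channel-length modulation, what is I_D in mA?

V_SG = V_DD − V_G = 2.51 − 0.32 = 2.19 V, so V_ov = 2.19 − 0.94 = 1.25 V.
Assume saturation: I_D = ½ k_p V_ov² = 0.5 × 6.16 × 1.25² = 4.81 mA, giving V_SD = V_DD − I_D R_D = 2.51 − 4.81 × 0.169 = 1.7 V.
V_SD = 1.7 V ≥ V_ov = 1.25 V, confirming saturation.

I_D = 4.81 mA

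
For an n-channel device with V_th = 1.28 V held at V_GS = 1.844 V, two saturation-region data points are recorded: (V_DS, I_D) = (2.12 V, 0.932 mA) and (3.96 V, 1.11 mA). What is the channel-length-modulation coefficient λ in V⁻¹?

λ = 0.133 V⁻¹

With V_GS fixed, I_D ∝ (1 + λ V_DS) in saturation, so I_D2/I_D1 = (1 + λ V_DS2)/(1 + λ V_DS1).
1.11/0.932 = 1.191 = (1 + 3.96 λ)/(1 + 2.12 λ).
Solving: λ (I_D1 V_DS2 − I_D2 V_DS1) = I_D2 − I_D1, so λ = (1.11 − 0.932) / (0.932 × 3.96 − 1.11 × 2.12) = 0.178 / 1.34 = 0.133 V⁻¹.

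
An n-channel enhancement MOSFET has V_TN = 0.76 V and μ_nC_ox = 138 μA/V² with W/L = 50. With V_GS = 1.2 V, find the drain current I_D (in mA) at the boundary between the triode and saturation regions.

I_D = 0.668 mA

At the boundary V_DS = V_ov = V_GS − V_TN = 1.2 − 0.76 = 0.44 V.
k_n = μ_nC_ox · (W/L) = 6.9 mA/V².
I_D = ½ k_n V_ov² = 0.5 × 6.9 × 0.44² = 0.668 mA.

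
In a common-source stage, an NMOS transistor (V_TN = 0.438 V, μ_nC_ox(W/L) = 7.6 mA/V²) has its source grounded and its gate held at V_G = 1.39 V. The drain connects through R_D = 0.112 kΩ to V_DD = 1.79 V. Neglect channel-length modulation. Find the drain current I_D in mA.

V_GS = V_G = 1.39 V, so V_ov = 1.39 − 0.438 = 0.952 V.
Assume saturation: I_D = ½ k_n V_ov² = 0.5 × 7.6 × 0.952² = 3.44 mA, giving V_DS = V_DD − I_D R_D = 1.79 − 3.44 × 0.112 = 1.4 V.
V_DS = 1.4 V ≥ V_ov = 0.952 V, confirming saturation.

I_D = 3.44 mA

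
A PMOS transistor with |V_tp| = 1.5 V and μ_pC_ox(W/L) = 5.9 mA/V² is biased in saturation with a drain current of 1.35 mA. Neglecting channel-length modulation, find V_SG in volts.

In saturation I_D = ½ k_p (V_SG − |V_tp|)², so V_SG − |V_tp| = √(2 I_D / k_p) = √(2 × 1.35 / 5.9) = 0.676 V.
V_SG = 1.5 + 0.676 = 2.18 V.

V_SG = 2.18 V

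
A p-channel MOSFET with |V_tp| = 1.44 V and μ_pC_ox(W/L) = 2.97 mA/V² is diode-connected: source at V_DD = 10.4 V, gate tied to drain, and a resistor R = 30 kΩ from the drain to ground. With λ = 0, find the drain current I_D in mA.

With gate tied to drain, V_SG = V_SD ≥ V_SG − |V_tp|, so the device is in saturation.
KCL at the drain: ½ k_p (V_SG − |V_tp|)² = (V_DD − V_SG)/R.
Let x = V_SG − 1.44. Then 44.6 x² + x − 8.96 = 0, giving x = 0.437 V (positive root), so V_SG = 1.88 V.
I_D = (V_DD − V_SG)/R = (10.4 − 1.88) / 30 = 0.284 mA.

I_D = 0.284 mA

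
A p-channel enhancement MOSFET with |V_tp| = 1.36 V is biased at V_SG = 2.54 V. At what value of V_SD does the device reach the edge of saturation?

V_SD,sat = 1.18 V

The boundary between triode and saturation is V_SD = V_SG − |V_tp| = V_ov.
V_ov = 2.54 − 1.36 = 1.18 V.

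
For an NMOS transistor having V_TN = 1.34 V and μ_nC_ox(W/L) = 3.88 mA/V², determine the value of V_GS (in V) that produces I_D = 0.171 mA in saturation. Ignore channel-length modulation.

In saturation I_D = ½ k_n (V_GS − V_TN)², so V_GS − V_TN = √(2 I_D / k_n) = √(2 × 0.171 / 3.88) = 0.297 V.
V_GS = 1.34 + 0.297 = 1.64 V.

V_GS = 1.64 V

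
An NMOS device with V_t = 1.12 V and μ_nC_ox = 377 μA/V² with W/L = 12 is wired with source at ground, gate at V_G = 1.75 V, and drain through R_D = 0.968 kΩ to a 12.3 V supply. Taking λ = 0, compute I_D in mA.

I_D = 0.898 mA

V_GS = V_G = 1.75 V, so V_ov = 1.75 − 1.12 = 0.63 V.
k_n = μ_nC_ox · (W/L) = 4.524 mA/V².
Assume saturation: I_D = ½ k_n V_ov² = 0.5 × 4.524 × 0.63² = 0.898 mA, giving V_DS = V_DD − I_D R_D = 12.3 − 0.898 × 0.968 = 11.4 V.
V_DS = 11.4 V ≥ V_ov = 0.63 V, confirming saturation.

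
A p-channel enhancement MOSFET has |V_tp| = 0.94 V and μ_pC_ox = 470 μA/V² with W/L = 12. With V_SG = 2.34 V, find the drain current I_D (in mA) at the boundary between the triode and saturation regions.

I_D = 5.53 mA

At the boundary V_SD = V_ov = V_SG − |V_tp| = 2.34 − 0.94 = 1.4 V.
k_p = μ_pC_ox · (W/L) = 5.64 mA/V².
I_D = ½ k_p V_ov² = 0.5 × 5.64 × 1.4² = 5.53 mA.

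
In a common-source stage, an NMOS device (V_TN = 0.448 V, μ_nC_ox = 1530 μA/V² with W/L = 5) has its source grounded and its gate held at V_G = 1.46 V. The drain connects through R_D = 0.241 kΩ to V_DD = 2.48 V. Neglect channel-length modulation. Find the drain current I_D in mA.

V_GS = V_G = 1.46 V, so V_ov = 1.46 − 0.448 = 1.01 V.
k_n = μ_nC_ox · (W/L) = 7.65 mA/V².
Assume saturation: I_D = ½ k_n V_ov² = 0.5 × 7.65 × 1.01² = 3.92 mA, giving V_DS = V_DD − I_D R_D = 2.48 − 3.92 × 0.241 = 1.54 V.
V_DS = 1.54 V ≥ V_ov = 1.01 V, confirming saturation.

I_D = 3.92 mA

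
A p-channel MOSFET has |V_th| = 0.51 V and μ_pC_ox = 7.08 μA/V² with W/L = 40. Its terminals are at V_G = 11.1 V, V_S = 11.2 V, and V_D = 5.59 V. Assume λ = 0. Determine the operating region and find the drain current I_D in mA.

Cutoff; I_D = 0 mA

V_SG = V_S − V_G = 11.2 − 11.1 = 0.1 V; V_SD = V_S − V_D = 11.2 − 5.59 = 5.61 V.
V_SG = 0.1 V < |V_th| = 0.51 V, so the transistor is in cutoff.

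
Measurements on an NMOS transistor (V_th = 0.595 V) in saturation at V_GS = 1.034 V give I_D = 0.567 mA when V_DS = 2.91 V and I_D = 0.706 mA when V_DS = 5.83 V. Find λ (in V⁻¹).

λ = 0.111 V⁻¹

With V_GS fixed, I_D ∝ (1 + λ V_DS) in saturation, so I_D2/I_D1 = (1 + λ V_DS2)/(1 + λ V_DS1).
0.706/0.567 = 1.245 = (1 + 5.83 λ)/(1 + 2.91 λ).
Solving: λ (I_D1 V_DS2 − I_D2 V_DS1) = I_D2 − I_D1, so λ = (0.706 − 0.567) / (0.567 × 5.83 − 0.706 × 2.91) = 0.139 / 1.25 = 0.111 V⁻¹.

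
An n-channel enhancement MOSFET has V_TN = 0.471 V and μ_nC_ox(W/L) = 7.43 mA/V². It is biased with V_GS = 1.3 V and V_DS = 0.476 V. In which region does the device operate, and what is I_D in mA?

Triode; I_D = 2.09 mA

V_ov = V_GS − V_TN = 1.3 − 0.471 = 0.829 V.
Since V_DS = 0.476 V < V_ov = 0.829 V, the device is in the triode region.
I_D = k_n [V_ov · V_DS − ½ V_DS²] = 7.43 × [0.829 × 0.476 − 0.5 × 0.476²] = 2.09 mA.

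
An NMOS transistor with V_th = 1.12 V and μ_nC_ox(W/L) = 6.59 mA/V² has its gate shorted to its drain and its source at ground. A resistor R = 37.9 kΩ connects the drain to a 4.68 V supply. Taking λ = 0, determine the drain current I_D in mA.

I_D = 0.0896 mA

With gate tied to drain, V_GS = V_DS ≥ V_GS − V_th, so the device is in saturation.
KCL at the drain: ½ k_n (V_GS − V_th)² = (V_DD − V_GS)/R.
Let x = V_GS − 1.12. Then 125 x² + x − 3.56 = 0, giving x = 0.165 V (positive root), so V_GS = 1.28 V.
I_D = (V_DD − V_GS)/R = (4.68 − 1.28) / 37.9 = 0.0896 mA.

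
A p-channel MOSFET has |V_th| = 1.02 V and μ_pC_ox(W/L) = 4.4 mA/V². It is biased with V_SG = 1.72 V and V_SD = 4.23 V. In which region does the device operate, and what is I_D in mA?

V_ov = V_SG − |V_th| = 1.72 − 1.02 = 0.7 V.
Since V_SD = 4.23 V ≥ V_ov = 0.7 V, the device is in saturation.
I_D = ½ k_p V_ov² = 0.5 × 4.4 × 0.7² = 1.08 mA.

Saturation; I_D = 1.08 mA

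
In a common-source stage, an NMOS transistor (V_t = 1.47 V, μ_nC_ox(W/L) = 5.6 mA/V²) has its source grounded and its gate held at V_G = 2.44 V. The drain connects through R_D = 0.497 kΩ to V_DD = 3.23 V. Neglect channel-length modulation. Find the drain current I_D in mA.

V_GS = V_G = 2.44 V, so V_ov = 2.44 − 1.47 = 0.97 V.
Assume saturation: I_D = ½ k_n V_ov² = 0.5 × 5.6 × 0.97² = 2.63 mA, giving V_DS = V_DD − I_D R_D = 3.23 − 2.63 × 0.497 = 1.92 V.
V_DS = 1.92 V ≥ V_ov = 0.97 V, confirming saturation.

I_D = 2.63 mA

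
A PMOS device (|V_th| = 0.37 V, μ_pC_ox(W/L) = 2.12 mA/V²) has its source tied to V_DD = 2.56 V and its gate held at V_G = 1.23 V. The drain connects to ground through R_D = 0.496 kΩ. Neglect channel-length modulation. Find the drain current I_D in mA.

V_SG = V_DD − V_G = 2.56 − 1.23 = 1.33 V, so V_ov = 1.33 − 0.37 = 0.96 V.
Assume saturation: I_D = ½ k_p V_ov² = 0.5 × 2.12 × 0.96² = 0.977 mA, giving V_SD = V_DD − I_D R_D = 2.56 − 0.977 × 0.496 = 2.08 V.
V_SD = 2.08 V ≥ V_ov = 0.96 V, confirming saturation.

I_D = 0.977 mA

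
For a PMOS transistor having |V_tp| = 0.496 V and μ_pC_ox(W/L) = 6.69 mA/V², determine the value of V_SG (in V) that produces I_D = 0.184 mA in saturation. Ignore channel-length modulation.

In saturation I_D = ½ k_p (V_SG − |V_tp|)², so V_SG − |V_tp| = √(2 I_D / k_p) = √(2 × 0.184 / 6.69) = 0.235 V.
V_SG = 0.496 + 0.235 = 0.731 V.

V_SG = 0.731 V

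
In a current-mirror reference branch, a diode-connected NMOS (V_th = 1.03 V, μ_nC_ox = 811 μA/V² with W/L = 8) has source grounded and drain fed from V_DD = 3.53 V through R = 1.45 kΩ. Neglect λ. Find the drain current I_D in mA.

I_D = 1.29 mA

With gate tied to drain, V_GS = V_DS ≥ V_GS − V_th, so the device is in saturation.
k_n = μ_nC_ox · (W/L) = 6.488 mA/V².
KCL at the drain: ½ k_n (V_GS − V_th)² = (V_DD − V_GS)/R.
Let x = V_GS − 1.03. Then 4.7 x² + x − 2.5 = 0, giving x = 0.63 V (positive root), so V_GS = 1.66 V.
I_D = (V_DD − V_GS)/R = (3.53 − 1.66) / 1.45 = 1.29 mA.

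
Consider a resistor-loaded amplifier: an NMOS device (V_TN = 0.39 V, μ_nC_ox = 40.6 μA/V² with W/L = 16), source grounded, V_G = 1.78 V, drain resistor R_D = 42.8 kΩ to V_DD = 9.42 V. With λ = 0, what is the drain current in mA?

V_GS = V_G = 1.78 V, so V_ov = 1.78 − 0.39 = 1.39 V.
k_n = μ_nC_ox · (W/L) = 0.6496 mA/V².
Assume saturation: I_D = ½ k_n V_ov² = 0.5 × 0.6496 × 1.39² = 0.628 mA, giving V_DS = V_DD − I_D R_D = 9.42 − 0.628 × 42.8 = -17.4 V.
But -17.4 V < V_ov = 1.39 V, so the device is actually in triode.
In triode I_D = k_n[V_ov V_DS − ½ V_DS²] and I_D = (V_DD − V_DS)/R_D. Equating: 13.9 V_DS² − 39.65 V_DS + 9.42 = 0, giving V_DS = 0.262 V (the root below V_ov).
I_D = (9.42 − 0.262) / 42.8 = 0.214 mA.

I_D = 0.214 mA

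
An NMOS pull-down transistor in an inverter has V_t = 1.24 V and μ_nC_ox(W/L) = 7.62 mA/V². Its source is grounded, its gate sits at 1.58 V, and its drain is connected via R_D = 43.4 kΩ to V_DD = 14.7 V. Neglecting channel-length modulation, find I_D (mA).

I_D = 0.335 mA

V_GS = V_G = 1.58 V, so V_ov = 1.58 − 1.24 = 0.34 V.
Assume saturation: I_D = ½ k_n V_ov² = 0.5 × 7.62 × 0.34² = 0.44 mA, giving V_DS = V_DD − I_D R_D = 14.7 − 0.44 × 43.4 = -4.41 V.
But -4.41 V < V_ov = 0.34 V, so the device is actually in triode.
In triode I_D = k_n[V_ov V_DS − ½ V_DS²] and I_D = (V_DD − V_DS)/R_D. Equating: 165 V_DS² − 113.4 V_DS + 14.7 = 0, giving V_DS = 0.173 V (the root below V_ov).
I_D = (14.7 − 0.173) / 43.4 = 0.335 mA.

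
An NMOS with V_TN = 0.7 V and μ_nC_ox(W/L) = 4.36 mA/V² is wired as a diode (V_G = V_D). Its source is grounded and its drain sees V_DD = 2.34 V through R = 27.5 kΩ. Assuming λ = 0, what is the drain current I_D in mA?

I_D = 0.0539 mA

With gate tied to drain, V_GS = V_DS ≥ V_GS − V_TN, so the device is in saturation.
KCL at the drain: ½ k_n (V_GS − V_TN)² = (V_DD − V_GS)/R.
Let x = V_GS − 0.7. Then 60 x² + x − 1.64 = 0, giving x = 0.157 V (positive root), so V_GS = 0.857 V.
I_D = (V_DD − V_GS)/R = (2.34 − 0.857) / 27.5 = 0.0539 mA.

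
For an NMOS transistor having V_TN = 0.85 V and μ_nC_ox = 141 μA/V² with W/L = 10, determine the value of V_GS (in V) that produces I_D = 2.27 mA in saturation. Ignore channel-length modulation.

k_n = μ_nC_ox · (W/L) = 1.41 mA/V².
In saturation I_D = ½ k_n (V_GS − V_TN)², so V_GS − V_TN = √(2 I_D / k_n) = √(2 × 2.27 / 1.41) = 1.79 V.
V_GS = 0.85 + 1.79 = 2.64 V.

V_GS = 2.64 V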